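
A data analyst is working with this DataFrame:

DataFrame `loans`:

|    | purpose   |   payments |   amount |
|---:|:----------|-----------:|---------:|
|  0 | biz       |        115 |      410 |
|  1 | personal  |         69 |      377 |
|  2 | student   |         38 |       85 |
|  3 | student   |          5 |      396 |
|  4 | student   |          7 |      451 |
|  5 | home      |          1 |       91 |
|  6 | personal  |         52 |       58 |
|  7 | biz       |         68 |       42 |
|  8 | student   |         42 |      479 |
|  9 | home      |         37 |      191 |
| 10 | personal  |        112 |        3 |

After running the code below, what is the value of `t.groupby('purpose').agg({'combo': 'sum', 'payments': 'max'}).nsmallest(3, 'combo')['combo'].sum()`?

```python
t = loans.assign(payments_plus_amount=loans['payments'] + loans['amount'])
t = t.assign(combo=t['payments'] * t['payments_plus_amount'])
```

89669

add column payments_plus_amount = loans['payments'] + loans['amount']:
     purpose  payments  amount  payments_plus_amount
0        biz       115     410                   525
1   personal        69     377                   446
2    student        38      85                   123
3    student         5     396                   401
4    student         7     451                   458
5       home         1      91                    92
6   personal        52      58                   110
7        biz        68      42                   110
8    student        42     479                   521
9       home        37     191                   228
10  personal       112       3                   115
add column combo = t['payments'] * t['payments_plus_amount']:
     purpose  payments  amount  payments_plus_amount  combo
0        biz       115     410                   525  60375
1   personal        69     377                   446  30774
2    student        38      85                   123   4674
3    student         5     396                   401   2005
4    student         7     451                   458   3206
5       home         1      91                    92     92
6   personal        52      58                   110   5720
7        biz        68      42                   110   7480
8    student        42     479                   521  21882
9       home        37     191                   228   8436
10  personal       112       3                   115  12880
group by purpose: sum(combo), max(payments):
          combo  payments
purpose                  
biz       67855       115
home       8528        37
personal  49374       112
student   31767        42
take 3 rows with smallest combo:
          combo  payments
purpose                  
home       8528        37
student   31767        42
personal  49374       112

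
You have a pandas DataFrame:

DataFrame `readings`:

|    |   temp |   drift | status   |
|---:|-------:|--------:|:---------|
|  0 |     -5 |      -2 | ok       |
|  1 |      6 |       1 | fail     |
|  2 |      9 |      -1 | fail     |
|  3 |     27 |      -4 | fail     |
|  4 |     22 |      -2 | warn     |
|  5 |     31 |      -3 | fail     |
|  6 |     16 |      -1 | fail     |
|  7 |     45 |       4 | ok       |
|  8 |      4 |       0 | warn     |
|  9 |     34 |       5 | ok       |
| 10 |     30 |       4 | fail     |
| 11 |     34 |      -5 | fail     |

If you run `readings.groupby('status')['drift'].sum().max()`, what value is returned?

7

group by status, sum of drift:
status
fail   -9
ok      7
warn   -2
Name: drift, dtype: int64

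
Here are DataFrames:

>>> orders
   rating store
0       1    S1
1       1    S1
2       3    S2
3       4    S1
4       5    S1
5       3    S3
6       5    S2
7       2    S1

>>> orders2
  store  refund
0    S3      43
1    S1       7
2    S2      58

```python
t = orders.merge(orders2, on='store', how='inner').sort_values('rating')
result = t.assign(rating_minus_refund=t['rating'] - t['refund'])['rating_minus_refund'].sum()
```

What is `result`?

-170

merge on 'store' (how='inner') → 8 rows:
   rating store  refund
0       1    S1       7
1       1    S1       7
2       3    S2      58
3       4    S1       7
4       5    S1       7
5       3    S3      43
6       5    S2      58
7       2    S1       7
sort by rating:
   rating store  refund
0       1    S1       7
1       1    S1       7
7       2    S1       7
2       3    S2      58
5       3    S3      43
3       4    S1       7
4       5    S1       7
6       5    S2      58
add column rating_minus_refund = t['rating'] - t['refund']:
   rating store  refund  rating_minus_refund
0       1    S1       7                   -6
1       1    S1       7                   -6
7       2    S1       7                   -5
2       3    S2      58                  -55
5       3    S3      43                  -40
3       4    S1       7                   -3
4       5    S1       7                   -2
6       5    S2      58                  -53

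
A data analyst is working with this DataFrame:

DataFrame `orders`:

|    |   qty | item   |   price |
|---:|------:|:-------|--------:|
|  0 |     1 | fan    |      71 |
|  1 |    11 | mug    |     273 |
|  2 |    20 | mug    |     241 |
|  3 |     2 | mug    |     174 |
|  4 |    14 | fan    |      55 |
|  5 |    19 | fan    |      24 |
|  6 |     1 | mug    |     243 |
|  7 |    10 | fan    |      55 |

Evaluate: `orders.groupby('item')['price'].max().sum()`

344

group by item, max of price:
item
fan     71
mug    273
Name: price, dtype: int64
Reading off the sum of the resulting series, we get 344.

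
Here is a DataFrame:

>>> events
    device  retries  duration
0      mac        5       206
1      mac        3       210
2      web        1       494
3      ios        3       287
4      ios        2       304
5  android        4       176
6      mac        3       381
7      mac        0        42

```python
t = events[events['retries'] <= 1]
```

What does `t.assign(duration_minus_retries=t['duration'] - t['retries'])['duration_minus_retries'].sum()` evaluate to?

535

filter rows where retries <= 1:
  device  retries  duration
2    web        1       494
7    mac        0        42
add column duration_minus_retries = t['duration'] - t['retries']:
  device  retries  duration  duration_minus_retries
2    web        1       494                     493
7    mac        0        42                      42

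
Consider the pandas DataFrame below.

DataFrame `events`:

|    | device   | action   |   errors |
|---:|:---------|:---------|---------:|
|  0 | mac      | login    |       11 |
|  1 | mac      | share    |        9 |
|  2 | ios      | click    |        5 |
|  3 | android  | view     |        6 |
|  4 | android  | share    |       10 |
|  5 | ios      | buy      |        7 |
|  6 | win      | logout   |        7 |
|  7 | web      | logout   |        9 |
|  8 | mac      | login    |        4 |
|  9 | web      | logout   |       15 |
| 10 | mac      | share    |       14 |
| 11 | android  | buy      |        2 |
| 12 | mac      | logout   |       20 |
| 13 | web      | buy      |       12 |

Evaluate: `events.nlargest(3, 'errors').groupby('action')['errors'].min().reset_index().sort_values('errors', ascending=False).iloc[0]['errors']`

take 3 rows with largest errors:
   device  action  errors
12    mac  logout      20
9     web  logout      15
10    mac   share      14
group by action, min of errors:
action
logout    15
share     14
Name: errors, dtype: int64
reset_index():
   action  errors
0  logout      15
1   share      14
sort by errors descending:
   action  errors
0  logout      15
1   share      14

15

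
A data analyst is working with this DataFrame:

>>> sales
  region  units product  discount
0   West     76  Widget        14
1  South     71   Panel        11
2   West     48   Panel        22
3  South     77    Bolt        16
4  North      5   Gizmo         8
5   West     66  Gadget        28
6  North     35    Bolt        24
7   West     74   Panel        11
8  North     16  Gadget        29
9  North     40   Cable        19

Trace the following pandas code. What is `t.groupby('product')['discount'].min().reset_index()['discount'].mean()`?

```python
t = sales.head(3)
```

12.5

take first 3 rows:
  region  units product  discount
0   West     76  Widget        14
1  South     71   Panel        11
2   West     48   Panel        22
group by product, min of discount:
product
Panel     11
Widget    14
Name: discount, dtype: int64
reset_index():
  product  discount
0   Panel        11
1  Widget        14
Taking the mean of column 'discount' gives 12.5.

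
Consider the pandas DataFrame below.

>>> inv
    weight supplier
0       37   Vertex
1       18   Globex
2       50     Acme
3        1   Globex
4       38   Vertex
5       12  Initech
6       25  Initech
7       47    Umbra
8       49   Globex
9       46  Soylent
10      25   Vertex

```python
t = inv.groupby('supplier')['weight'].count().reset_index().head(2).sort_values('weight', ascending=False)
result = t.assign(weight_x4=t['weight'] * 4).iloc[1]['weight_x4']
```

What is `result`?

group by supplier, count of weight:
supplier
Acme       1
Globex     3
Initech    2
Soylent    1
Umbra      1
Vertex     3
Name: weight, dtype: int64
reset_index():
  supplier  weight
0     Acme       1
1   Globex       3
2  Initech       2
3  Soylent       1
4    Umbra       1
5   Vertex       3
take first 2 rows:
  supplier  weight
0     Acme       1
1   Globex       3
sort by weight descending:
  supplier  weight
1   Globex       3
0     Acme       1
add column weight_x4 = t['weight'] * 4:
  supplier  weight  weight_x4
1   Globex       3         12
0     Acme       1          4
value at position 1, column 'weight_x4' → 4

4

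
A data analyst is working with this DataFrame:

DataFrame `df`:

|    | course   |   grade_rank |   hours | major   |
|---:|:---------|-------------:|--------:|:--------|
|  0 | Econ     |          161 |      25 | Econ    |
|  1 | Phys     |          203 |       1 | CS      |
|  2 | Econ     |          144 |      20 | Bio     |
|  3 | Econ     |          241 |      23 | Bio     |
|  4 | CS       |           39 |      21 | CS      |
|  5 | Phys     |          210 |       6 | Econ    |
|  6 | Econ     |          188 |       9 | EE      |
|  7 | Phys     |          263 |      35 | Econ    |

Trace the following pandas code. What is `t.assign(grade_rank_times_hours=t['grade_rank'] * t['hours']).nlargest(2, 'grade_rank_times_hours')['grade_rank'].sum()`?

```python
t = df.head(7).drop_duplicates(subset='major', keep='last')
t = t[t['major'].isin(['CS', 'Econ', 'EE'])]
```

398

take first 7 rows:
  course  grade_rank  hours major
0   Econ         161     25  Econ
1   Phys         203      1    CS
2   Econ         144     20   Bio
3   Econ         241     23   Bio
4     CS          39     21    CS
5   Phys         210      6  Econ
6   Econ         188      9    EE
drop duplicate major (keep=last):
  course  grade_rank  hours major
3   Econ         241     23   Bio
4     CS          39     21    CS
5   Phys         210      6  Econ
6   Econ         188      9    EE
filter rows where major in ['CS', 'Econ', 'EE']:
  course  grade_rank  hours major
4     CS          39     21    CS
5   Phys         210      6  Econ
6   Econ         188      9    EE
add column grade_rank_times_hours = t['grade_rank'] * t['hours']:
  course  grade_rank  hours major  grade_rank_times_hours
4     CS          39     21    CS                     819
5   Phys         210      6  Econ                    1260
6   Econ         188      9    EE                    1692
take 2 rows with largest grade_rank_times_hours:
  course  grade_rank  hours major  grade_rank_times_hours
6   Econ         188      9    EE                    1692
5   Phys         210      6  Econ                    1260
Taking the sum of column 'grade_rank' gives 398.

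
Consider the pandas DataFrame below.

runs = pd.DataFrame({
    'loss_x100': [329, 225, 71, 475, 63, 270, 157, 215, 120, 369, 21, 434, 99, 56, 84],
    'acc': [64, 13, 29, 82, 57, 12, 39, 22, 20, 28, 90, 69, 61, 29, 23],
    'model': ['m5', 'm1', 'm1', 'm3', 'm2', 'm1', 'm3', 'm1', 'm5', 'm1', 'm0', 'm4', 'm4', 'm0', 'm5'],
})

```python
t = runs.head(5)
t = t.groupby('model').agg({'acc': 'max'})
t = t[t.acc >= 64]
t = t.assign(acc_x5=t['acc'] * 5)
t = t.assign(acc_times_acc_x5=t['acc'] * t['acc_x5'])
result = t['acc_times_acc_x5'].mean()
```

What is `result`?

27050.0

take first 5 rows:
   loss_x100  acc model
0        329   64    m5
1        225   13    m1
2         71   29    m1
3        475   82    m3
4         63   57    m2
group by model, max of acc:
       acc
model     
m1      29
m2      57
m3      82
m5      64
filter rows where acc >= 64:
       acc
model     
m3      82
m5      64
add column acc_x5 = t['acc'] * 5:
       acc  acc_x5
model             
m3      82     410
m5      64     320
add column acc_times_acc_x5 = t['acc'] * t['acc_x5']:
       acc  acc_x5  acc_times_acc_x5
model                               
m3      82     410             33620
m5      64     320             20480
Finally, mean of column 'acc_times_acc_x5' = 27050.0.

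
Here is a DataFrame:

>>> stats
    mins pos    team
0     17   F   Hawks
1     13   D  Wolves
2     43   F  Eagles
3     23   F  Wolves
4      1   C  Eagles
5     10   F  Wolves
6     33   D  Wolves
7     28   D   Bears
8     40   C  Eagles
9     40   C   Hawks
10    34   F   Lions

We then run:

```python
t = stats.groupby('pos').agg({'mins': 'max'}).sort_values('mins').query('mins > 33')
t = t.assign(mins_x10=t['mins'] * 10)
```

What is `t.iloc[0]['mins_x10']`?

group by pos, max of mins:
     mins
pos      
C      40
D      33
F      43
sort by mins:
     mins
pos      
D      33
C      40
F      43
filter rows where mins > 33:
     mins
pos      
C      40
F      43
add column mins_x10 = t['mins'] * 10:
     mins  mins_x10
pos                
C      40       400
F      43       430
Then the value at position 0, column 'mins_x10': 400

400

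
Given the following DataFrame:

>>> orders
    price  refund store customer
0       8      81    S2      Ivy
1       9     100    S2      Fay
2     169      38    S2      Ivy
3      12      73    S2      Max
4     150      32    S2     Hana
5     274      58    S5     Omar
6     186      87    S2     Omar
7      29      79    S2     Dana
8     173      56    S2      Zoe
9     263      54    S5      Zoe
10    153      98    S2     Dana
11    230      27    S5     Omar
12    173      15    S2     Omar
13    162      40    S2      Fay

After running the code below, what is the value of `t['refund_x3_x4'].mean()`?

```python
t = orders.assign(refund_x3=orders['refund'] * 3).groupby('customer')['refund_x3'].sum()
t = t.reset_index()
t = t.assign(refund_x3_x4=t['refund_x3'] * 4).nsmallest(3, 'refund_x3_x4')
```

860.0

add column refund_x3 = orders['refund'] * 3:
    price  refund store customer  refund_x3
0       8      81    S2      Ivy        243
1       9     100    S2      Fay        300
2     169      38    S2      Ivy        114
3      12      73    S2      Max        219
4     150      32    S2     Hana         96
5     274      58    S5     Omar        174
6     186      87    S2     Omar        261
7      29      79    S2     Dana        237
8     173      56    S2      Zoe        168
9     263      54    S5      Zoe        162
10    153      98    S2     Dana        294
11    230      27    S5     Omar         81
12    173      15    S2     Omar         45
13    162      40    S2      Fay        120
group by customer, sum of refund_x3:
customer
Dana    531
Fay     420
Hana     96
Ivy     357
Max     219
Omar    561
Zoe     330
Name: refund_x3, dtype: int64
reset_index():
  customer  refund_x3
0     Dana        531
1      Fay        420
2     Hana         96
3      Ivy        357
4      Max        219
5     Omar        561
6      Zoe        330
add column refund_x3_x4 = t['refund_x3'] * 4:
  customer  refund_x3  refund_x3_x4
0     Dana        531          2124
1      Fay        420          1680
2     Hana         96           384
3      Ivy        357          1428
4      Max        219           876
5     Omar        561          2244
6      Zoe        330          1320
take 3 rows with smallest refund_x3_x4:
  customer  refund_x3  refund_x3_x4
2     Hana         96           384
4      Max        219           876
6      Zoe        330          1320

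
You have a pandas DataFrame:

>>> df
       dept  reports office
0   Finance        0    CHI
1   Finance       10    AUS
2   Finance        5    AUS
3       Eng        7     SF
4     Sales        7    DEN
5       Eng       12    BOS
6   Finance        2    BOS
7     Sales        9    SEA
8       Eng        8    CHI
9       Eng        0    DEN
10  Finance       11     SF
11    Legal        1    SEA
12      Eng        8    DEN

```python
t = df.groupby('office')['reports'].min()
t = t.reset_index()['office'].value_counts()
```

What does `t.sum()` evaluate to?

group by office, min of reports:
office
AUS    5
BOS    2
CHI    0
DEN    0
SEA    1
SF     7
Name: reports, dtype: int64
reset_index():
  office  reports
0    AUS        5
1    BOS        2
2    CHI        0
3    DEN        0
4    SEA        1
5     SF        7
value_counts of office:
office
AUS    1
BOS    1
CHI    1
DEN    1
SEA    1
SF     1
Name: count, dtype: int64

6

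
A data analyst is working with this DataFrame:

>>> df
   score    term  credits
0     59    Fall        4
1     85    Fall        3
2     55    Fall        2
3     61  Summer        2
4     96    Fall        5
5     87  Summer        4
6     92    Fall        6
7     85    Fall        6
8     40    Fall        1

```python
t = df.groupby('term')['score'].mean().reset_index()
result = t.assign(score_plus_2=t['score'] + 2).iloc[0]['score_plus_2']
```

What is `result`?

group by term, mean of score:
term
Fall      73.142857
Summer    74.000000
Name: score, dtype: float64
reset_index():
     term      score
0    Fall  73.142857
1  Summer  74.000000
add column score_plus_2 = t['score'] + 2:
     term      score  score_plus_2
0    Fall  73.142857     75.142857
1  Summer  74.000000     76.000000
Hence 75.1428571429.

75.1428571429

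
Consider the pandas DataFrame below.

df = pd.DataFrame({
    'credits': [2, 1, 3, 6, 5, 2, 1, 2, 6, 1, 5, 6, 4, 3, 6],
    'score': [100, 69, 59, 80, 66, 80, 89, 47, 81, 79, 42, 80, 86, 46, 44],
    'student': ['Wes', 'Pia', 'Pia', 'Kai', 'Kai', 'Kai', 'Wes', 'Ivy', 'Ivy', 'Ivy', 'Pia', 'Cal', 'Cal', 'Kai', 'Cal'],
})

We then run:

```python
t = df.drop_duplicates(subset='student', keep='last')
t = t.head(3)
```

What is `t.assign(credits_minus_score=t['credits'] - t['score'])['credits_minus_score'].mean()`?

-67.6666666667

drop duplicate student (keep=last):
    credits  score student
6         1     89     Wes
9         1     79     Ivy
10        5     42     Pia
13        3     46     Kai
14        6     44     Cal
take first 3 rows:
    credits  score student
6         1     89     Wes
9         1     79     Ivy
10        5     42     Pia
add column credits_minus_score = t['credits'] - t['score']:
    credits  score student  credits_minus_score
6         1     89     Wes                  -88
9         1     79     Ivy                  -78
10        5     42     Pia                  -37
So mean() = -67.6666666667.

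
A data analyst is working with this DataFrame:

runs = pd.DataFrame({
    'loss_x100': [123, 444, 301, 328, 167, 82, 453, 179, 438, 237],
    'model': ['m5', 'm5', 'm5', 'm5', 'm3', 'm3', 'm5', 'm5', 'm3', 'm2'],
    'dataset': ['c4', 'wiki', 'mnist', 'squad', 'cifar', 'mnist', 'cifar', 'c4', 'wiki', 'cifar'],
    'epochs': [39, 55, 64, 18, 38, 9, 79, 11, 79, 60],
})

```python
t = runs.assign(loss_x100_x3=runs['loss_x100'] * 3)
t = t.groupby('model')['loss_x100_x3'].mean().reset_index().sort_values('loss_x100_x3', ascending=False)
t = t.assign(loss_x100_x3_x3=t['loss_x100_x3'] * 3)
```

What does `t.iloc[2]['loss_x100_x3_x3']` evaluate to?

2061.0

add column loss_x100_x3 = runs['loss_x100'] * 3:
   loss_x100 model dataset  epochs  loss_x100_x3
0        123    m5      c4      39           369
1        444    m5    wiki      55          1332
2        301    m5   mnist      64           903
3        328    m5   squad      18           984
4        167    m3   cifar      38           501
5         82    m3   mnist       9           246
6        453    m5   cifar      79          1359
7        179    m5      c4      11           537
8        438    m3    wiki      79          1314
9        237    m2   cifar      60           711
group by model, mean of loss_x100_x3:
model
m2    711.0
m3    687.0
m5    914.0
Name: loss_x100_x3, dtype: float64
reset_index():
  model  loss_x100_x3
0    m2         711.0
1    m3         687.0
2    m5         914.0
sort by loss_x100_x3 descending:
  model  loss_x100_x3
2    m5         914.0
0    m2         711.0
1    m3         687.0
add column loss_x100_x3_x3 = t['loss_x100_x3'] * 3:
  model  loss_x100_x3  loss_x100_x3_x3
2    m5         914.0           2742.0
0    m2         711.0           2133.0
1    m3         687.0           2061.0
So iloc[2]['loss_x100_x3_x3'] = 2061.0.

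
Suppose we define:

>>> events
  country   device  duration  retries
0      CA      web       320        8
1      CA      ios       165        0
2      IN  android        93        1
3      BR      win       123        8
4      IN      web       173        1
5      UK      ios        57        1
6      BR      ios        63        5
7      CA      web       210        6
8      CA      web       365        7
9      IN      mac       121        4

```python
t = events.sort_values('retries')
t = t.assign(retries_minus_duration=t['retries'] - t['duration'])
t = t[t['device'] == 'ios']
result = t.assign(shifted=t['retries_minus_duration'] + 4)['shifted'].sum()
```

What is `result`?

sort by retries:
  country   device  duration  retries
1      CA      ios       165        0
2      IN  android        93        1
4      IN      web       173        1
5      UK      ios        57        1
9      IN      mac       121        4
6      BR      ios        63        5
7      CA      web       210        6
8      CA      web       365        7
0      CA      web       320        8
3      BR      win       123        8
add column retries_minus_duration = t['retries'] - t['duration']:
  country   device  duration  retries  retries_minus_duration
1      CA      ios       165        0                    -165
2      IN  android        93        1                     -92
4      IN      web       173        1                    -172
5      UK      ios        57        1                     -56
9      IN      mac       121        4                    -117
6      BR      ios        63        5                     -58
7      CA      web       210        6                    -204
8      CA      web       365        7                    -358
0      CA      web       320        8                    -312
3      BR      win       123        8                    -115
filter rows where device == 'ios':
  country device  duration  retries  retries_minus_duration
1      CA    ios       165        0                    -165
5      UK    ios        57        1                     -56
6      BR    ios        63        5                     -58
add column shifted = t['retries_minus_duration'] + 4:
  country device  duration  retries  retries_minus_duration  shifted
1      CA    ios       165        0                    -165     -161
5      UK    ios        57        1                     -56      -52
6      BR    ios        63        5                     -58      -54

-267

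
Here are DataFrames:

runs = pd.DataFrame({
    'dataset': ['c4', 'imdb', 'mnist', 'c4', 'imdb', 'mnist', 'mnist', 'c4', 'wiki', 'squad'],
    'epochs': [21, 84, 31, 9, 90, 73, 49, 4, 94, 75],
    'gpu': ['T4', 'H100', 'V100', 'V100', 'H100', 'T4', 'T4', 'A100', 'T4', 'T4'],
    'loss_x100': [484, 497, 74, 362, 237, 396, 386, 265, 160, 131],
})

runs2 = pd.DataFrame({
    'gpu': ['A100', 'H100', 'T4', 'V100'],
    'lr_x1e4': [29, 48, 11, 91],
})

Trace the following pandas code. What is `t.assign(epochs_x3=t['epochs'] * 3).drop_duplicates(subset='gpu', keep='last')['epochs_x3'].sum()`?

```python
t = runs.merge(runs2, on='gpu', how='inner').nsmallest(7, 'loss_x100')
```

merge on 'gpu' (how='inner') → 10 rows:
  dataset  epochs   gpu  loss_x100  lr_x1e4
0      c4      21    T4        484       11
1    imdb      84  H100        497       48
2   mnist      31  V100         74       91
3      c4       9  V100        362       91
4    imdb      90  H100        237       48
5   mnist      73    T4        396       11
6   mnist      49    T4        386       11
7      c4       4  A100        265       29
8    wiki      94    T4        160       11
9   squad      75    T4        131       11
take 7 rows with smallest loss_x100:
  dataset  epochs   gpu  loss_x100  lr_x1e4
2   mnist      31  V100         74       91
9   squad      75    T4        131       11
8    wiki      94    T4        160       11
4    imdb      90  H100        237       48
7      c4       4  A100        265       29
3      c4       9  V100        362       91
6   mnist      49    T4        386       11
add column epochs_x3 = t['epochs'] * 3:
  dataset  epochs   gpu  loss_x100  lr_x1e4  epochs_x3
2   mnist      31  V100         74       91         93
9   squad      75    T4        131       11        225
8    wiki      94    T4        160       11        282
4    imdb      90  H100        237       48        270
7      c4       4  A100        265       29         12
3      c4       9  V100        362       91         27
6   mnist      49    T4        386       11        147
drop duplicate gpu (keep=last):
  dataset  epochs   gpu  loss_x100  lr_x1e4  epochs_x3
4    imdb      90  H100        237       48        270
7      c4       4  A100        265       29         12
3      c4       9  V100        362       91         27
6   mnist      49    T4        386       11        147
So sum() = 456.

456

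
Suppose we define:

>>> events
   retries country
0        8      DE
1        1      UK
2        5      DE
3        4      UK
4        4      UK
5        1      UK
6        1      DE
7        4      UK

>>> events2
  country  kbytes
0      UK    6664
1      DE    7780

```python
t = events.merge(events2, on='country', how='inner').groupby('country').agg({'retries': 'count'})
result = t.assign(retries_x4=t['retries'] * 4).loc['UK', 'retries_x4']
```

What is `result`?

merge on 'country' (how='inner') → 8 rows:
   retries country  kbytes
0        8      DE    7780
1        1      UK    6664
2        5      DE    7780
3        4      UK    6664
4        4      UK    6664
5        1      UK    6664
6        1      DE    7780
7        4      UK    6664
group by country, count of retries:
         retries
country         
DE             3
UK             5
add column retries_x4 = t['retries'] * 4:
         retries  retries_x4
country                     
DE             3          12
UK             5          20

20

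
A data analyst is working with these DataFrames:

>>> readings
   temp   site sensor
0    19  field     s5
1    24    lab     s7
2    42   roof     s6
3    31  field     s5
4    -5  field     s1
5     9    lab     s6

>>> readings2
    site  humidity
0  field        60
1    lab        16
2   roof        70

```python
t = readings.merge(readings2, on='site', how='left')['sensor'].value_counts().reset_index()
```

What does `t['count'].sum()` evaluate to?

6

merge on 'site' (how='left') → 6 rows:
   temp   site sensor  humidity
0    19  field     s5        60
1    24    lab     s7        16
2    42   roof     s6        70
3    31  field     s5        60
4    -5  field     s1        60
5     9    lab     s6        16
value_counts of sensor:
sensor
s5    2
s6    2
s7    1
s1    1
Name: count, dtype: int64
reset_index():
  sensor  count
0     s5      2
1     s6      2
2     s7      1
3     s1      1
sum of column 'count' → 6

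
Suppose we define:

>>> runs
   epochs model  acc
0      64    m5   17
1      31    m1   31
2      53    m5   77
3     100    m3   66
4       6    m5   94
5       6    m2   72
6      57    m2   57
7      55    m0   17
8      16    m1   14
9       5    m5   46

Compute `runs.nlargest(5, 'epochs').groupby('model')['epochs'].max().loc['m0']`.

55

take 5 rows with largest epochs:
   epochs model  acc
3     100    m3   66
0      64    m5   17
6      57    m2   57
7      55    m0   17
2      53    m5   77
group by model, max of epochs:
model
m0     55
m2     57
m3    100
m5     64
Name: epochs, dtype: int64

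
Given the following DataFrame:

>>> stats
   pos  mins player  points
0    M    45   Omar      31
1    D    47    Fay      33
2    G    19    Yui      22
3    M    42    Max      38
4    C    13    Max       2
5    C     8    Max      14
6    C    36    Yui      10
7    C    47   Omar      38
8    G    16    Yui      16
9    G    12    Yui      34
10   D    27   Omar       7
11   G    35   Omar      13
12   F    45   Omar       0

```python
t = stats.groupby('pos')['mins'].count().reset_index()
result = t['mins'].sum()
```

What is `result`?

group by pos, count of mins:
pos
C    4
D    2
F    1
G    4
M    2
Name: mins, dtype: int64
reset_index():
  pos  mins
0   C     4
1   D     2
2   F     1
3   G     4
4   M     2

13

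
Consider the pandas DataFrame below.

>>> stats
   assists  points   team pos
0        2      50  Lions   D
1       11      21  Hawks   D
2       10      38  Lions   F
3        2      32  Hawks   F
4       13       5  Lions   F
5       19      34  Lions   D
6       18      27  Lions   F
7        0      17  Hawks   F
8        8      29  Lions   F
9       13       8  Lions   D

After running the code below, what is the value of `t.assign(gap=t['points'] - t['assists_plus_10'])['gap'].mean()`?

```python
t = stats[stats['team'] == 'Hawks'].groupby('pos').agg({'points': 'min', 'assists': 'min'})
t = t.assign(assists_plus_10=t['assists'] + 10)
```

3.5

filter rows where team == 'Hawks':
   assists  points   team pos
1       11      21  Hawks   D
3        2      32  Hawks   F
7        0      17  Hawks   F
group by pos: min(points), min(assists):
     points  assists
pos                 
D        21       11
F        17        0
add column assists_plus_10 = t['assists'] + 10:
     points  assists  assists_plus_10
pos                                  
D        21       11               21
F        17        0               10
add column gap = t['points'] - t['assists_plus_10']:
     points  assists  assists_plus_10  gap
pos                                       
D        21       11               21    0
F        17        0               10    7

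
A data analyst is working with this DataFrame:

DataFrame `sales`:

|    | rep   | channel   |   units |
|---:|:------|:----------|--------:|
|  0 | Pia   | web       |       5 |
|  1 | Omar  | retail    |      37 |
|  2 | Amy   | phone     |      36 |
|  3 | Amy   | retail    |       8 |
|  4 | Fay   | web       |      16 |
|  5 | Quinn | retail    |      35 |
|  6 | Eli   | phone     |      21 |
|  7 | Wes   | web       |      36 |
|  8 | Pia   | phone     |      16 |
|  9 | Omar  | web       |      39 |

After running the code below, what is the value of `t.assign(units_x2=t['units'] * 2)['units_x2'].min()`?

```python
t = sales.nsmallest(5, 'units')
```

take 5 rows with smallest units:
   rep channel  units
0  Pia     web      5
3  Amy  retail      8
4  Fay     web     16
8  Pia   phone     16
6  Eli   phone     21
add column units_x2 = t['units'] * 2:
   rep channel  units  units_x2
0  Pia     web      5        10
3  Amy  retail      8        16
4  Fay     web     16        32
8  Pia   phone     16        32
6  Eli   phone     21        42
The min of column 'units_x2' is 10.

10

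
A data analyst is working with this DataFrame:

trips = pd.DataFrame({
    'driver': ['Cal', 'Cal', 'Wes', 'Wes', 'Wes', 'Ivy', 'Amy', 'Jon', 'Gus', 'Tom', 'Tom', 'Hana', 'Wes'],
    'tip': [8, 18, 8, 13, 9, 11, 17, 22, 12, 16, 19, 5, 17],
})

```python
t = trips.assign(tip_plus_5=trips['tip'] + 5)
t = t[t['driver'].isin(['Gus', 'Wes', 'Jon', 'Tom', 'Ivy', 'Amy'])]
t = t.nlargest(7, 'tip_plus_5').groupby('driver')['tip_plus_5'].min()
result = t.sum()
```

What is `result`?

add column tip_plus_5 = trips['tip'] + 5:
   driver  tip  tip_plus_5
0     Cal    8          13
1     Cal   18          23
2     Wes    8          13
3     Wes   13          18
4     Wes    9          14
5     Ivy   11          16
6     Amy   17          22
7     Jon   22          27
8     Gus   12          17
9     Tom   16          21
10    Tom   19          24
11   Hana    5          10
12    Wes   17          22
filter rows where driver in ['Gus', 'Wes', 'Jon', 'Tom', 'Ivy', 'Amy']:
   driver  tip  tip_plus_5
2     Wes    8          13
3     Wes   13          18
4     Wes    9          14
5     Ivy   11          16
6     Amy   17          22
7     Jon   22          27
8     Gus   12          17
9     Tom   16          21
10    Tom   19          24
12    Wes   17          22
take 7 rows with largest tip_plus_5:
   driver  tip  tip_plus_5
7     Jon   22          27
10    Tom   19          24
6     Amy   17          22
12    Wes   17          22
9     Tom   16          21
3     Wes   13          18
8     Gus   12          17
group by driver, min of tip_plus_5:
driver
Amy    22
Gus    17
Jon    27
Tom    21
Wes    18
Name: tip_plus_5, dtype: int64
The sum of the resulting series is 105.

105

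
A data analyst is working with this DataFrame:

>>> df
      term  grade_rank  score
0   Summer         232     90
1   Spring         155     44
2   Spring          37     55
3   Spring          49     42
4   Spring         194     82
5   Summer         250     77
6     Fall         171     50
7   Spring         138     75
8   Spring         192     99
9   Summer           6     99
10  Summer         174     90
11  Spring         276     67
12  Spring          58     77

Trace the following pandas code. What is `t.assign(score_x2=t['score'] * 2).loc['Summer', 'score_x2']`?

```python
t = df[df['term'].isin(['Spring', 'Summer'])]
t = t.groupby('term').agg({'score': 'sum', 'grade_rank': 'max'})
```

filter rows where term in ['Spring', 'Summer']:
      term  grade_rank  score
0   Summer         232     90
1   Spring         155     44
2   Spring          37     55
3   Spring          49     42
4   Spring         194     82
5   Summer         250     77
7   Spring         138     75
8   Spring         192     99
9   Summer           6     99
10  Summer         174     90
11  Spring         276     67
12  Spring          58     77
group by term: sum(score), max(grade_rank):
        score  grade_rank
term                     
Spring    541         276
Summer    356         250
add column score_x2 = t['score'] * 2:
        score  grade_rank  score_x2
term                               
Spring    541         276      1082
Summer    356         250       712
Finally, value at row 'Summer', column 'score_x2' = 712.

712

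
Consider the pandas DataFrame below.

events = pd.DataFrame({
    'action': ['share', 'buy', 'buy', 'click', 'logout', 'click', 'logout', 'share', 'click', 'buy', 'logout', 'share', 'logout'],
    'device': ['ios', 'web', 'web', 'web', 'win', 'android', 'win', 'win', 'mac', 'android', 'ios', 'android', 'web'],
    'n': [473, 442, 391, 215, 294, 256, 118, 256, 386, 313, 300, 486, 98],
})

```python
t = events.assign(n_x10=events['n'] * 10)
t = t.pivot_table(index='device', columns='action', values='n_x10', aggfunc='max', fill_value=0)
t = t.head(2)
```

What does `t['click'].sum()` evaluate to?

2560

add column n_x10 = events['n'] * 10:
    action   device    n  n_x10
0    share      ios  473   4730
1      buy      web  442   4420
2      buy      web  391   3910
3    click      web  215   2150
4   logout      win  294   2940
5    click  android  256   2560
6   logout      win  118   1180
7    share      win  256   2560
8    click      mac  386   3860
9      buy  android  313   3130
10  logout      ios  300   3000
11   share  android  486   4860
12  logout      web   98    980
pivot: rows=device, cols=action, max(n_x10):
action    buy  click  logout  share
device                             
android  3130   2560       0   4860
ios         0      0    3000   4730
mac         0   3860       0      0
web      4420   2150     980      0
win         0      0    2940   2560
take first 2 rows:
action    buy  click  logout  share
device                             
android  3130   2560       0   4860
ios         0      0    3000   4730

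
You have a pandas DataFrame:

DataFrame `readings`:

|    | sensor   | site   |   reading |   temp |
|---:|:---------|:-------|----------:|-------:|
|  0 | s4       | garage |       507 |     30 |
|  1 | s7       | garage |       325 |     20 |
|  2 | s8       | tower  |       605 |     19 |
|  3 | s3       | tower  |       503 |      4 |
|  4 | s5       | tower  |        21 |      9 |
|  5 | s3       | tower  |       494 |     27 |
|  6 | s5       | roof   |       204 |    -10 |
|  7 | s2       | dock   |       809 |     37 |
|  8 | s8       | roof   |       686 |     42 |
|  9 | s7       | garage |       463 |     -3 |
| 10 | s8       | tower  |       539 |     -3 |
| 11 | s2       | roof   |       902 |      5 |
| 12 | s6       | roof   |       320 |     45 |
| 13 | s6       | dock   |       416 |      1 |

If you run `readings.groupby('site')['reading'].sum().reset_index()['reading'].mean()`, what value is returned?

group by site, sum of reading:
site
dock      1225
garage    1295
roof      2112
tower     2162
Name: reading, dtype: int64
reset_index():
     site  reading
0    dock     1225
1  garage     1295
2    roof     2112
3   tower     2162
mean of column 'reading' → 1698.5

1698.5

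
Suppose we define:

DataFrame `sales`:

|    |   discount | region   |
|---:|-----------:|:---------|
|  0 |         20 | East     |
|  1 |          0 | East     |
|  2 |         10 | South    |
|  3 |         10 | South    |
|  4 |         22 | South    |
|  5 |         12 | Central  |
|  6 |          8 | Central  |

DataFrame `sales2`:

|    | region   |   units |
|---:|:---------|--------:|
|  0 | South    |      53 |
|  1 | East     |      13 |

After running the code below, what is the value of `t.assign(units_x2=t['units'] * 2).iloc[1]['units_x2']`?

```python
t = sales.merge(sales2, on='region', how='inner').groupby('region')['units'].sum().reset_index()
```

318

merge on 'region' (how='inner') → 5 rows:
   discount region  units
0        20   East     13
1         0   East     13
2        10  South     53
3        10  South     53
4        22  South     53
group by region, sum of units:
region
East      26
South    159
Name: units, dtype: int64
reset_index():
  region  units
0   East     26
1  South    159
add column units_x2 = t['units'] * 2:
  region  units  units_x2
0   East     26        52
1  South    159       318
Taking the value at position 1, column 'units_x2' gives 318.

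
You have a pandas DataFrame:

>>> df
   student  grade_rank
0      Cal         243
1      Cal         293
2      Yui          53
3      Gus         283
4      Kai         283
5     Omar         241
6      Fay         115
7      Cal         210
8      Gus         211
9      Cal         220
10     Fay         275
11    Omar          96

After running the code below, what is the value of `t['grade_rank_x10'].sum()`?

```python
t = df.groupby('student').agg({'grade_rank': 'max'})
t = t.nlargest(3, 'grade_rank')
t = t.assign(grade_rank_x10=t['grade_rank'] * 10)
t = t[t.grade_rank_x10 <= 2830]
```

group by student, max of grade_rank:
         grade_rank
student            
Cal             293
Fay             275
Gus             283
Kai             283
Omar            241
Yui              53
take 3 rows with largest grade_rank:
         grade_rank
student            
Cal             293
Gus             283
Kai             283
add column grade_rank_x10 = t['grade_rank'] * 10:
         grade_rank  grade_rank_x10
student                            
Cal             293            2930
Gus             283            2830
Kai             283            2830
filter rows where grade_rank_x10 <= 2830:
         grade_rank  grade_rank_x10
student                            
Gus             283            2830
Kai             283            2830
Reading off the sum of column 'grade_rank_x10', we get 5660.

5660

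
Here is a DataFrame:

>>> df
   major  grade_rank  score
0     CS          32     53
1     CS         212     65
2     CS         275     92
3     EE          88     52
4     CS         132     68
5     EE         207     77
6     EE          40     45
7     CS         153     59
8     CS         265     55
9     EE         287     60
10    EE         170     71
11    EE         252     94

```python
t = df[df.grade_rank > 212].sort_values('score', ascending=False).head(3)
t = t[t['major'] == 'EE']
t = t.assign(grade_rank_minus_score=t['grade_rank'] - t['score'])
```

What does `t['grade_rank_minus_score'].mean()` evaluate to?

filter rows where grade_rank > 212:
   major  grade_rank  score
2     CS         275     92
8     CS         265     55
9     EE         287     60
11    EE         252     94
sort by score descending:
   major  grade_rank  score
11    EE         252     94
2     CS         275     92
9     EE         287     60
8     CS         265     55
take first 3 rows:
   major  grade_rank  score
11    EE         252     94
2     CS         275     92
9     EE         287     60
filter rows where major == 'EE':
   major  grade_rank  score
11    EE         252     94
9     EE         287     60
add column grade_rank_minus_score = t['grade_rank'] - t['score']:
   major  grade_rank  score  grade_rank_minus_score
11    EE         252     94                     158
9     EE         287     60                     227
Hence 192.5.

192.5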